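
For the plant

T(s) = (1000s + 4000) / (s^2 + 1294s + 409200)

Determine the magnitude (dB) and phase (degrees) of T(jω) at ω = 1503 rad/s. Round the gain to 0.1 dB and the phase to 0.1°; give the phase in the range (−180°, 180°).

-5.0 dB, -43.7°

Substitute s = j1503:
Numerator: 1000(j1503) + 4000 = 4000 + j1503000
Denominator: (j1503)^2 + 1294(j1503) + 409200 = -1849809 + j1944882
|N| = √(4000² + 1503000²) ≈ 1.503e+06, ∠N ≈ 89.85°
|D| = √(1849809² + 1944882²) ≈ 2.6841e+06, ∠D ≈ 133.56°
|T| = 1.503e+06 / 2.6841e+06 ≈ 0.55996
Gain = 20 log₁₀(0.55996) ≈ -5.04 dB
∠T = 89.85° − 133.56° = -43.71°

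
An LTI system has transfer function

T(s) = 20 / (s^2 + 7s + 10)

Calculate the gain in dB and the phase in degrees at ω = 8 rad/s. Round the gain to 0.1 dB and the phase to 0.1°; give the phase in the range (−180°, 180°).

Substitute s = j8:
Numerator: 20 = 20 + j0
Denominator: (j8)^2 + 7(j8) + 10 = -54 + j56
|N| = √(20² + 0²) ≈ 20, ∠N ≈ 0.00°
|D| = √(54² + 56²) ≈ 77.795, ∠D ≈ 133.96°
|T| = 20 / 77.795 ≈ 0.25709
Gain = 20 log₁₀(0.25709) ≈ -11.80 dB
∠T = 0.00° − 133.96° = -133.96°

-11.8 dB, -134.0°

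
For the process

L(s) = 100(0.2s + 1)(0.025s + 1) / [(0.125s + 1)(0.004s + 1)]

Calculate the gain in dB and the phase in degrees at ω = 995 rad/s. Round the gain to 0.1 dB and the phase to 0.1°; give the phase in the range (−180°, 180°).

59.7 dB, 12.0°

At ω = 995 rad/s:
zero (1 + j995·0.2) = 1 + j199 → |·| ≈ 199, ∠ ≈ 89.71°
zero (1 + j995·0.025) = 1 + j24.875 → |·| ≈ 24.895, ∠ ≈ 87.70°
pole (1 + j995·0.125) = 1 + j124.375 → |·| ≈ 124.38, ∠ ≈ 89.54°
pole (1 + j995·0.004) = 1 + j3.98 → |·| ≈ 4.1037, ∠ ≈ 75.90°
|L| = 100 · 199 · 24.895 / (124.38 · 4.1037) ≈ 970.6
Gain = 20 log₁₀(970.6) ≈ 59.74 dB
∠L = (89.71° + 87.70°) − (89.54° + 75.90°) = 11.97°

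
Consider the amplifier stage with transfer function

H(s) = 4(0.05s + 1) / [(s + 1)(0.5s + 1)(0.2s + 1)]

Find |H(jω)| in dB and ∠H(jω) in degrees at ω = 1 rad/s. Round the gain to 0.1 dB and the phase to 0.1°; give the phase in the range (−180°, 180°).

7.9 dB, -80.0°

At ω = 1 rad/s:
zero (1 + j1·0.05) = 1 + j0.05 → |·| ≈ 1.0012, ∠ ≈ 2.86°
pole (1 + j1·1) = 1 + j1 → |·| ≈ 1.4142, ∠ ≈ 45.00°
pole (1 + j1·0.5) = 1 + j0.5 → |·| ≈ 1.118, ∠ ≈ 26.57°
pole (1 + j1·0.2) = 1 + j0.2 → |·| ≈ 1.0198, ∠ ≈ 11.31°
|H| = 4 · 1.0012 / (1.4142 · 1.118 · 1.0198) ≈ 2.4838
Gain = 20 log₁₀(2.4838) ≈ 7.90 dB
∠H = (2.86°) − (45.00° + 26.57° + 11.31°) = -80.02°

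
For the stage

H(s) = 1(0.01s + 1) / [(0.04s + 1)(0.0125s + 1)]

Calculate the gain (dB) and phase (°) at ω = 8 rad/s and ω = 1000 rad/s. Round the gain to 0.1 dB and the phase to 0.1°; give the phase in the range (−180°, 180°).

ω = 8: -0.4 dB, -18.9°; ω = 1000: -34.0 dB, -89.7°

At ω = 8 rad/s:
zero (1 + j8·0.01) = 1 + j0.08 → |·| ≈ 1.0032, ∠ ≈ 4.57°
pole (1 + j8·0.04) = 1 + j0.32 → |·| ≈ 1.05, ∠ ≈ 17.74°
pole (1 + j8·0.0125) = 1 + j0.1 → |·| ≈ 1.005, ∠ ≈ 5.71°
|H| = 1 · 1.0032 / (1.05 · 1.005) ≈ 0.95068
Gain = 20 log₁₀(0.95068) ≈ -0.44 dB
∠H = (4.57°) − (17.74° + 5.71°) = -18.88°

At ω = 1000 rad/s:
zero (1 + j1000·0.01) = 1 + j10 → |·| ≈ 10.05, ∠ ≈ 84.29°
pole (1 + j1000·0.04) = 1 + j40 → |·| ≈ 40.012, ∠ ≈ 88.57°
pole (1 + j1000·0.0125) = 1 + j12.5 → |·| ≈ 12.54, ∠ ≈ 85.43°
|H| = 1 · 10.05 / (40.012 · 12.54) ≈ 0.02003
Gain = 20 log₁₀(0.02003) ≈ -33.97 dB
∠H = (84.29°) − (88.57° + 85.43°) = -89.71°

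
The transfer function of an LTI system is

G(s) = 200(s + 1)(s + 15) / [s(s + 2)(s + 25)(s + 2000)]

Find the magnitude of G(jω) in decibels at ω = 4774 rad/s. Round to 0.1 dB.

-101.8 dB

At s = jω = j4774:
zero (s+1): 1 + j4774 → |·| = √(1²+4774²) = √22791077 ≈ 4774, ∠ = arctan(4774/1) ≈ 89.99°
zero (s+15): 15 + j4774 → |·| = √(15²+4774²) = √22791301 ≈ 4774, ∠ = arctan(4774/15) ≈ 89.82°
pole (s+2): 2 + j4774 → |·| = √(2²+4774²) = √22791080 ≈ 4774, ∠ = arctan(4774/2) ≈ 89.98°
pole (s+25): 25 + j4774 → |·| = √(25²+4774²) = √22791701 ≈ 4774.1, ∠ = arctan(4774/25) ≈ 89.70°
pole (s+2000): 2000 + j4774 → |·| = √(2000²+4774²) = √26791076 ≈ 5176, ∠ = arctan(4774/2000) ≈ 67.27°
pole at origin: |s| = 4774, ∠ = 90.00° (in denominator)
|G| = 200 · 2.2791e+07 / 5.6318e+14 ≈ 8.0937e-06
Gain = 20 log₁₀(8.0937e-06) ≈ -101.84 dB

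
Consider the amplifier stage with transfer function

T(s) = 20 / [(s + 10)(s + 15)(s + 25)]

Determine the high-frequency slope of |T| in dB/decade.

-60 dB/decade

Each pole contributes −20 dB/decade at high frequency; each zero contributes +20 dB/decade.
Net: 0 zero(s) − 3 pole(s) → -60 dB/decade.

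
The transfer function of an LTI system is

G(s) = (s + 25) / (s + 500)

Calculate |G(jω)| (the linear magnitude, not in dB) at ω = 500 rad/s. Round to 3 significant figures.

0.708

At s = jω = j500:
zero (s+25): 25 + j500 → |·| = √(25²+500²) = √250625 ≈ 500.62, ∠ = arctan(500/25) ≈ 87.14°
pole (s+500): 500 + j500 → |·| = √(500²+500²) = √500000 ≈ 707.11, ∠ = arctan(500/500) ≈ 45.00°
|G| = 1 · 500.62 / 707.11 ≈ 0.70798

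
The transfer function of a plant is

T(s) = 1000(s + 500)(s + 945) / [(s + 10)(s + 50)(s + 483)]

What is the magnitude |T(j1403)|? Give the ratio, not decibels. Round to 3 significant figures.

0.862

At s = jω = j1403:
zero (s+500): 500 + j1403 → |·| = √(500²+1403²) = √2218409 ≈ 1489.4, ∠ = arctan(1403/500) ≈ 70.38°
zero (s+945): 945 + j1403 → |·| = √(945²+1403²) = √2861434 ≈ 1691.6, ∠ = arctan(1403/945) ≈ 56.04°
pole (s+10): 10 + j1403 → |·| = √(10²+1403²) = √1968509 ≈ 1403, ∠ = arctan(1403/10) ≈ 89.59°
pole (s+50): 50 + j1403 → |·| = √(50²+1403²) = √1970909 ≈ 1403.9, ∠ = arctan(1403/50) ≈ 87.96°
pole (s+483): 483 + j1403 → |·| = √(483²+1403²) = √2201698 ≈ 1483.8, ∠ = arctan(1403/483) ≈ 71.00°
|T| = 1000 · 2.5195e+06 / 2.9226e+09 ≈ 0.86207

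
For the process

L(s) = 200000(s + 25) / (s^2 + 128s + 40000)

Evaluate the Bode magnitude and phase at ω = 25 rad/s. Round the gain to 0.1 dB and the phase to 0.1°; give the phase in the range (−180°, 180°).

At s = jω = j25:
zero (s+25): 25 + j25 → |·| = √(25²+25²) = √1250 ≈ 35.355, ∠ = arctan(25/25) ≈ 45.00°
quadratic: (j25)² + 128·j25 + 40000 = 39375 + j3200 → |·| ≈ 39505, ∠ ≈ 4.65°
|L| = 200000 · 35.355 / 39505 ≈ 178.99
Gain = 20 log₁₀(178.99) ≈ 45.06 dB
∠L = 45.00° − 4.65° = 40.35°

45.1 dB, 40.4°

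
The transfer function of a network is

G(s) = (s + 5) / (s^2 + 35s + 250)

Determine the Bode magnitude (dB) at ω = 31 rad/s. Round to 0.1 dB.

Substitute s = j31:
Numerator: (j31) + 5 = 5 + j31
Denominator: (j31)^2 + 35(j31) + 250 = -711 + j1085
|N| = √(5² + 31²) ≈ 31.401, ∠N ≈ 80.84°
|D| = √(711² + 1085²) ≈ 1297.2, ∠D ≈ 123.24°
|G| = 31.401 / 1297.2 ≈ 0.024207
Gain = 20 log₁₀(0.024207) ≈ -32.32 dB

-32.3 dB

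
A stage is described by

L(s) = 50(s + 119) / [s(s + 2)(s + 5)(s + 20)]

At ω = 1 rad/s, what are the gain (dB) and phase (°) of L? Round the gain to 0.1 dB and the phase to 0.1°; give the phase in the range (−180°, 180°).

28.3 dB, -130.3°

At s = jω = j1:
zero (s+119): 119 + j1 → |·| = √(119²+1²) = √14162 ≈ 119, ∠ = arctan(1/119) ≈ 0.48°
pole (s+2): 2 + j1 → |·| = √(2²+1²) = √5 ≈ 2.2361, ∠ = arctan(1/2) ≈ 26.57°
pole (s+5): 5 + j1 → |·| = √(5²+1²) = √26 ≈ 5.099, ∠ = arctan(1/5) ≈ 11.31°
pole (s+20): 20 + j1 → |·| = √(20²+1²) = √401 ≈ 20.025, ∠ = arctan(1/20) ≈ 2.86°
pole at origin: |s| = 1, ∠ = 90.00° (in denominator)
|L| = 50 · 119 / 228.32 ≈ 26.06
Gain = 20 log₁₀(26.06) ≈ 28.32 dB
∠L = 0.48° − 130.74° = -130.26°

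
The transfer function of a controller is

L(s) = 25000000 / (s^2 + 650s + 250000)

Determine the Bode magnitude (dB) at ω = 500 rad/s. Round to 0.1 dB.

37.7 dB

At s = jω = j500:
quadratic: (j500)² + 650·j500 + 250000 = 0 + j325000 → |·| ≈ 3.25e+05, ∠ ≈ 90.00°
|L| = 25000000 / 3.25e+05 ≈ 76.923
Gain = 20 log₁₀(76.923) ≈ 37.72 dB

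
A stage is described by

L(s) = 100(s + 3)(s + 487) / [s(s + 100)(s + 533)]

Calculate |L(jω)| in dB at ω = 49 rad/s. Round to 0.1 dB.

-1.7 dB

At s = jω = j49:
zero (s+3): 3 + j49 → |·| = √(3²+49²) = √2410 ≈ 49.092, ∠ = arctan(49/3) ≈ 86.50°
zero (s+487): 487 + j49 → |·| = √(487²+49²) = √239570 ≈ 489.46, ∠ = arctan(49/487) ≈ 5.75°
pole (s+100): 100 + j49 → |·| = √(100²+49²) = √12401 ≈ 111.36, ∠ = arctan(49/100) ≈ 26.10°
pole (s+533): 533 + j49 → |·| = √(533²+49²) = √286490 ≈ 535.25, ∠ = arctan(49/533) ≈ 5.25°
pole at origin: |s| = 49, ∠ = 90.00° (in denominator)
|L| = 100 · 24029 / 2.9207e+06 ≈ 0.82271
Gain = 20 log₁₀(0.82271) ≈ -1.70 dB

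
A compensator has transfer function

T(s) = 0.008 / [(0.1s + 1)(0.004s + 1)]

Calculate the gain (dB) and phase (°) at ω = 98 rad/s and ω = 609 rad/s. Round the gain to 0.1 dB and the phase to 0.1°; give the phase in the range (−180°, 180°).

At ω = 98 rad/s:
pole (1 + j98·0.1) = 1 + j9.8 → |·| ≈ 9.8509, ∠ ≈ 84.17°
pole (1 + j98·0.004) = 1 + j0.392 → |·| ≈ 1.0741, ∠ ≈ 21.41°
|T| = 0.008 · 1 / (9.8509 · 1.0741) ≈ 0.00075608
Gain = 20 log₁₀(0.00075608) ≈ -62.43 dB
∠T = (0°) − (84.17° + 21.41°) = -105.58°

At ω = 609 rad/s:
pole (1 + j609·0.1) = 1 + j60.9 → |·| ≈ 60.908, ∠ ≈ 89.06°
pole (1 + j609·0.004) = 1 + j2.436 → |·| ≈ 2.6333, ∠ ≈ 67.68°
|T| = 0.008 · 1 / (60.908 · 2.6333) ≈ 4.9879e-05
Gain = 20 log₁₀(4.9879e-05) ≈ -86.04 dB
∠T = (0°) − (89.06° + 67.68°) = -156.74°

ω = 98: -62.4 dB, -105.6°; ω = 609: -86.0 dB, -156.7°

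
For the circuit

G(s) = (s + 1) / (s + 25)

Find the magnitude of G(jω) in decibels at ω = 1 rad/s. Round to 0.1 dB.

At s = jω = j1:
zero (s+1): 1 + j1 → |·| = √(1²+1²) = √2 ≈ 1.4142, ∠ = arctan(1/1) ≈ 45.00°
pole (s+25): 25 + j1 → |·| = √(25²+1²) = √626 ≈ 25.02, ∠ = arctan(1/25) ≈ 2.29°
|G| = 1 · 1.4142 / 25.02 ≈ 0.056523
Gain = 20 log₁₀(0.056523) ≈ -24.96 dB

-25.0 dB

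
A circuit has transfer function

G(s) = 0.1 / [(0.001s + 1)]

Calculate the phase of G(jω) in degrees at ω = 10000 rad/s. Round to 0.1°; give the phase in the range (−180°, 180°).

At ω = 10000 rad/s:
pole (1 + j10000·0.001) = 1 + j10 → |·| ≈ 10.05, ∠ ≈ 84.29°
∠G = (0°) − (84.29°) = -84.29°

-84.3°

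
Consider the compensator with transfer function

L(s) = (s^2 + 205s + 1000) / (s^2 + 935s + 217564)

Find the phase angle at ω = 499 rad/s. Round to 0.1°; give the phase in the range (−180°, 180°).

63.7°

Substitute s = j499:
Numerator: (j499)^2 + 205(j499) + 1000 = -248001 + j102295
Denominator: (j499)^2 + 935(j499) + 217564 = -31437 + j466565
|N| = √(248001² + 102295²) ≈ 2.6827e+05, ∠N ≈ 157.58°
|D| = √(31437² + 466565²) ≈ 4.6762e+05, ∠D ≈ 93.85°
∠L = 157.58° − 93.85° = 63.73°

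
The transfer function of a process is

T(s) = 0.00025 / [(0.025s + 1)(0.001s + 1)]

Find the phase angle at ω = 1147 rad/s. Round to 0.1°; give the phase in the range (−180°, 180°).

-136.9°

At ω = 1147 rad/s:
pole (1 + j1147·0.025) = 1 + j28.675 → |·| ≈ 28.692, ∠ ≈ 88.00°
pole (1 + j1147·0.001) = 1 + j1.147 → |·| ≈ 1.5217, ∠ ≈ 48.92°
∠T = (0°) − (88.00° + 48.92°) = -136.92°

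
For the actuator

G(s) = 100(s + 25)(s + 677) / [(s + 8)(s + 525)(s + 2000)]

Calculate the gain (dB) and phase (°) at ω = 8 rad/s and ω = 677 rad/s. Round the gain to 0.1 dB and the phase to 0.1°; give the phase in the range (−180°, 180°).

ω = 8: -16.5 dB, -27.7°; ω = 677: -25.5 dB, -27.3°

At s = jω = j8:
zero (s+25): 25 + j8 → |·| = √(25²+8²) = √689 ≈ 26.249, ∠ = arctan(8/25) ≈ 17.74°
zero (s+677): 677 + j8 → |·| = √(677²+8²) = √458393 ≈ 677.05, ∠ = arctan(8/677) ≈ 0.68°
pole (s+8): 8 + j8 → |·| = √(8²+8²) = √128 ≈ 11.314, ∠ = arctan(8/8) ≈ 45.00°
pole (s+525): 525 + j8 → |·| = √(525²+8²) = √275689 ≈ 525.06, ∠ = arctan(8/525) ≈ 0.87°
pole (s+2000): 2000 + j8 → |·| = √(2000²+8²) = √4000064 ≈ 2000, ∠ = arctan(8/2000) ≈ 0.23°
|G| = 100 · 17772 / 1.1881e+07 ≈ 0.14958
Gain = 20 log₁₀(0.14958) ≈ -16.50 dB
∠G = 18.42° − 46.10° = -27.68°

At s = jω = j677:
zero (s+25): 25 + j677 → |·| = √(25²+677²) = √458954 ≈ 677.46, ∠ = arctan(677/25) ≈ 87.89°
zero (s+677): 677 + j677 → |·| = √(677²+677²) = √916658 ≈ 957.42, ∠ = arctan(677/677) ≈ 45.00°
pole (s+8): 8 + j677 → |·| = √(8²+677²) = √458393 ≈ 677.05, ∠ = arctan(677/8) ≈ 89.32°
pole (s+525): 525 + j677 → |·| = √(525²+677²) = √733954 ≈ 856.71, ∠ = arctan(677/525) ≈ 52.21°
pole (s+2000): 2000 + j677 → |·| = √(2000²+677²) = √4458329 ≈ 2111.5, ∠ = arctan(677/2000) ≈ 18.70°
|G| = 100 · 6.4861e+05 / 1.2247e+09 ≈ 0.052961
Gain = 20 log₁₀(0.052961) ≈ -25.52 dB
∠G = 132.89° − 160.23° = -27.34°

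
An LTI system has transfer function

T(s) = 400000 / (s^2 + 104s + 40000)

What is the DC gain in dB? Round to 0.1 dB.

T(0) = 400000 / 40000 = 10
20 log₁₀(10) ≈ 20.00 dB

20.0 dB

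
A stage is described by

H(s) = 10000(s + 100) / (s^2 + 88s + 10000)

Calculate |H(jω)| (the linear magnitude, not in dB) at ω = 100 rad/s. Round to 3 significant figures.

At s = jω = j100:
zero (s+100): 100 + j100 → |·| = √(100²+100²) = √20000 ≈ 141.42, ∠ = arctan(100/100) ≈ 45.00°
quadratic: (j100)² + 88·j100 + 10000 = 0 + j8800 → |·| ≈ 8800, ∠ ≈ 90.00°
|H| = 10000 · 141.42 / 8800 ≈ 160.7

161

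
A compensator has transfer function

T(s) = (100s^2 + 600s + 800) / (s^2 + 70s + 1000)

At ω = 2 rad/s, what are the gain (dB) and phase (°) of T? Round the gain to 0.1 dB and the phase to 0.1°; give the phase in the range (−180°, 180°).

2.0 dB, 63.6°

Substitute s = j2:
Numerator: 100(j2)^2 + 600(j2) + 800 = 400 + j1200
Denominator: (j2)^2 + 70(j2) + 1000 = 996 + j140
|N| = √(400² + 1200²) ≈ 1264.9, ∠N ≈ 71.57°
|D| = √(996² + 140²) ≈ 1005.8, ∠D ≈ 8.00°
|T| = 1264.9 / 1005.8 ≈ 1.2576
Gain = 20 log₁₀(1.2576) ≈ 1.99 dB
∠T = 71.57° − 8.00° = 63.57°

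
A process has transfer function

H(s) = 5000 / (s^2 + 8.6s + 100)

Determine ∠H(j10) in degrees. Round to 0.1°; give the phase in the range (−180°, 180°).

-90.0°

At s = jω = j10:
quadratic: (j10)² + 8.6·j10 + 100 = 0 + j86 → |·| ≈ 86, ∠ ≈ 90.00°
∠H = 0.00° − 90.00° = -90.00°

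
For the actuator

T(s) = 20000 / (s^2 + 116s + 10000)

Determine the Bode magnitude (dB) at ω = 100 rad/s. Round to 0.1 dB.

4.7 dB

At s = jω = j100:
quadratic: (j100)² + 116·j100 + 10000 = 0 + j11600 → |·| ≈ 11600, ∠ ≈ 90.00°
|T| = 20000 / 11600 ≈ 1.7241
Gain = 20 log₁₀(1.7241) ≈ 4.73 dB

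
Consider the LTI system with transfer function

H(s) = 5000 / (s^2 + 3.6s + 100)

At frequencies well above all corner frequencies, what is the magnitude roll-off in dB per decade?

-40 dB/decade

Each pole contributes −20 dB/decade at high frequency; each zero contributes +20 dB/decade.
Net: 0 zero(s) − 2 pole(s) → -40 dB/decade.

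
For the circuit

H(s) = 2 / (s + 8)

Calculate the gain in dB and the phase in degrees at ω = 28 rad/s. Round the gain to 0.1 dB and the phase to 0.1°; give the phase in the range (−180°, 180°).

-23.3 dB, -74.1°

At s = jω = j28:
pole (s+8): 8 + j28 → |·| = √(8²+28²) = √848 ≈ 29.12, ∠ = arctan(28/8) ≈ 74.05°
|H| = 2 / 29.12 ≈ 0.068681
Gain = 20 log₁₀(0.068681) ≈ -23.26 dB
∠H = 0.00° − 74.05° = -74.05°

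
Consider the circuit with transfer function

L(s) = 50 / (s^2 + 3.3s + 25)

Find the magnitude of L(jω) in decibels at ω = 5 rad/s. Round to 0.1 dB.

At s = jω = j5:
quadratic: (j5)² + 3.3·j5 + 25 = 0 + j16.5 → |·| ≈ 16.5, ∠ ≈ 90.00°
|L| = 50 / 16.5 ≈ 3.0303
Gain = 20 log₁₀(3.0303) ≈ 9.63 dB

9.6 dB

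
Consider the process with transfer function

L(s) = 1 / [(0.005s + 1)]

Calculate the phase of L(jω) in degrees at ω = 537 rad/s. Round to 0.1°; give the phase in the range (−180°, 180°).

-69.6°

At ω = 537 rad/s:
pole (1 + j537·0.005) = 1 + j2.685 → |·| ≈ 2.8652, ∠ ≈ 69.57°
∠L = (0°) − (69.57°) = -69.57°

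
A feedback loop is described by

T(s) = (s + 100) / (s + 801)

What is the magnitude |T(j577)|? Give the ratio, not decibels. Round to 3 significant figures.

0.593

At s = jω = j577:
zero (s+100): 100 + j577 → |·| = √(100²+577²) = √342929 ≈ 585.6, ∠ = arctan(577/100) ≈ 80.17°
pole (s+801): 801 + j577 → |·| = √(801²+577²) = √974530 ≈ 987.18, ∠ = arctan(577/801) ≈ 35.77°
|T| = 1 · 585.6 / 987.18 ≈ 0.5932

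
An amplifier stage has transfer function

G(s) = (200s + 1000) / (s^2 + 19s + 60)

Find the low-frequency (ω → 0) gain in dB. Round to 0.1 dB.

G(0) = 1000 / 60 ≈ 16.667
20 log₁₀(16.667) ≈ 24.44 dB

24.4 dB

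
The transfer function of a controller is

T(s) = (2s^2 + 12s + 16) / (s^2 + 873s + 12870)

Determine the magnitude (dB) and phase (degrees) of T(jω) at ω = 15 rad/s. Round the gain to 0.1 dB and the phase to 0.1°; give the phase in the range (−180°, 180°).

-31.8 dB, 111.5°

Substitute s = j15:
Numerator: 2(j15)^2 + 12(j15) + 16 = -434 + j180
Denominator: (j15)^2 + 873(j15) + 12870 = 12645 + j13095
|N| = √(434² + 180²) ≈ 469.85, ∠N ≈ 157.47°
|D| = √(12645² + 13095²) ≈ 18204, ∠D ≈ 46.00°
|T| = 469.85 / 18204 ≈ 0.02581
Gain = 20 log₁₀(0.02581) ≈ -31.76 dB
∠T = 157.47° − 46.00° = 111.47°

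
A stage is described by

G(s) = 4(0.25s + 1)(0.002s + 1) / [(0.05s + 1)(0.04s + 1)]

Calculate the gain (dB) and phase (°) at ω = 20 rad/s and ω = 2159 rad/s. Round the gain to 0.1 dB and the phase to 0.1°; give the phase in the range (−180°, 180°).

At ω = 20 rad/s:
zero (1 + j20·0.25) = 1 + j5 → |·| ≈ 5.099, ∠ ≈ 78.69°
zero (1 + j20·0.002) = 1 + j0.04 → |·| ≈ 1.0008, ∠ ≈ 2.29°
pole (1 + j20·0.05) = 1 + j1 → |·| ≈ 1.4142, ∠ ≈ 45.00°
pole (1 + j20·0.04) = 1 + j0.8 → |·| ≈ 1.2806, ∠ ≈ 38.66°
|G| = 4 · 5.099 · 1.0008 / (1.4142 · 1.2806) ≈ 11.271
Gain = 20 log₁₀(11.271) ≈ 21.04 dB
∠G = (78.69° + 2.29°) − (45.00° + 38.66°) = -2.68°

At ω = 2159 rad/s:
zero (1 + j2159·0.25) = 1 + j539.75 → |·| ≈ 539.75, ∠ ≈ 89.89°
zero (1 + j2159·0.002) = 1 + j4.318 → |·| ≈ 4.4323, ∠ ≈ 76.96°
pole (1 + j2159·0.05) = 1 + j107.95 → |·| ≈ 107.95, ∠ ≈ 89.47°
pole (1 + j2159·0.04) = 1 + j86.36 → |·| ≈ 86.366, ∠ ≈ 89.34°
|G| = 4 · 539.75 · 4.4323 / (107.95 · 86.366) ≈ 1.0264
Gain = 20 log₁₀(1.0264) ≈ 0.23 dB
∠G = (89.89° + 76.96°) − (89.47° + 89.34°) = -11.96°

ω = 20: 21.0 dB, -2.7°; ω = 2159: 0.2 dB, -12.0°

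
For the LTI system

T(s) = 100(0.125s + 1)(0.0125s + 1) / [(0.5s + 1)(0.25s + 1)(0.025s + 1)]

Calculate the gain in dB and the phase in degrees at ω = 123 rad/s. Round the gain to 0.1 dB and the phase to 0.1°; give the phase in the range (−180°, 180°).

At ω = 123 rad/s:
zero (1 + j123·0.125) = 1 + j15.375 → |·| ≈ 15.407, ∠ ≈ 86.28°
zero (1 + j123·0.0125) = 1 + j1.5375 → |·| ≈ 1.8341, ∠ ≈ 56.96°
pole (1 + j123·0.5) = 1 + j61.5 → |·| ≈ 61.508, ∠ ≈ 89.07°
pole (1 + j123·0.25) = 1 + j30.75 → |·| ≈ 30.766, ∠ ≈ 88.14°
pole (1 + j123·0.025) = 1 + j3.075 → |·| ≈ 3.2335, ∠ ≈ 71.99°
|T| = 100 · 15.407 · 1.8341 / (61.508 · 30.766 · 3.2335) ≈ 0.46181
Gain = 20 log₁₀(0.46181) ≈ -6.71 dB
∠T = (86.28° + 56.96°) − (89.07° + 88.14° + 71.99°) = -105.96°

-6.7 dB, -106.0°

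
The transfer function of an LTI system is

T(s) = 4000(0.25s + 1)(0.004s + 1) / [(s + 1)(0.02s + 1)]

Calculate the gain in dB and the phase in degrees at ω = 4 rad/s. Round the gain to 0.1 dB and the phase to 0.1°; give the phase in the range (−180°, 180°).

At ω = 4 rad/s:
zero (1 + j4·0.25) = 1 + j1 → |·| ≈ 1.4142, ∠ ≈ 45.00°
zero (1 + j4·0.004) = 1 + j0.016 → |·| ≈ 1.0001, ∠ ≈ 0.92°
pole (1 + j4·1) = 1 + j4 → |·| ≈ 4.1231, ∠ ≈ 75.96°
pole (1 + j4·0.02) = 1 + j0.08 → |·| ≈ 1.0032, ∠ ≈ 4.57°
|T| = 4000 · 1.4142 · 1.0001 / (4.1231 · 1.0032) ≈ 1367.7
Gain = 20 log₁₀(1367.7) ≈ 62.72 dB
∠T = (45.00° + 0.92°) − (75.96° + 4.57°) = -34.61°

62.7 dB, -34.6°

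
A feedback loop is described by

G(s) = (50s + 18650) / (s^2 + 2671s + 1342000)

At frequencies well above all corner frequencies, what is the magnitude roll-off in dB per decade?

-20 dB/decade

Each pole contributes −20 dB/decade at high frequency; each zero contributes +20 dB/decade.
Net: 1 zero(s) − 2 pole(s) → -20 dB/decade.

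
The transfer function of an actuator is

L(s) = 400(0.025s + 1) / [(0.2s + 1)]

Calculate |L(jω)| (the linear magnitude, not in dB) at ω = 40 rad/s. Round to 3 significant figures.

At ω = 40 rad/s:
zero (1 + j40·0.025) = 1 + j1 → |·| ≈ 1.4142, ∠ ≈ 45.00°
pole (1 + j40·0.2) = 1 + j8 → |·| ≈ 8.0623, ∠ ≈ 82.87°
|L| = 400 · 1.4142 / (8.0623) ≈ 70.164

70.2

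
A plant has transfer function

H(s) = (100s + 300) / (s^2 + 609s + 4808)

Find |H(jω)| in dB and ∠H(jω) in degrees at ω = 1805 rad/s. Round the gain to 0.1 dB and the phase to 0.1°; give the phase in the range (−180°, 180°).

-25.6 dB, -71.4°

Substitute s = j1805:
Numerator: 100(j1805) + 300 = 300 + j180500
Denominator: (j1805)^2 + 609(j1805) + 4808 = -3253217 + j1099245
|N| = √(300² + 180500²) ≈ 1.805e+05, ∠N ≈ 89.90°
|D| = √(3253217² + 1099245²) ≈ 3.4339e+06, ∠D ≈ 161.33°
|H| = 1.805e+05 / 3.4339e+06 ≈ 0.052564
Gain = 20 log₁₀(0.052564) ≈ -25.59 dB
∠H = 89.90° − 161.33° = -71.43°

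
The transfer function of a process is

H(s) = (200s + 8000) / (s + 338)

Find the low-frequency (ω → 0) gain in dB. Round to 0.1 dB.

H(0) = 8000 / 338 ≈ 23.669
20 log₁₀(23.669) ≈ 27.48 dB

27.5 dB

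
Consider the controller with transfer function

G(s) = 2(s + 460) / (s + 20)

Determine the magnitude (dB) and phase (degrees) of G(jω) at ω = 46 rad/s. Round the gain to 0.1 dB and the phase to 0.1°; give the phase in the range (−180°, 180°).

At s = jω = j46:
zero (s+460): 460 + j46 → |·| = √(460²+46²) = √213716 ≈ 462.29, ∠ = arctan(46/460) ≈ 5.71°
pole (s+20): 20 + j46 → |·| = √(20²+46²) = √2516 ≈ 50.16, ∠ = arctan(46/20) ≈ 66.50°
|G| = 2 · 462.29 / 50.16 ≈ 18.433
Gain = 20 log₁₀(18.433) ≈ 25.31 dB
∠G = 5.71° − 66.50° = -60.79°

25.3 dB, -60.8°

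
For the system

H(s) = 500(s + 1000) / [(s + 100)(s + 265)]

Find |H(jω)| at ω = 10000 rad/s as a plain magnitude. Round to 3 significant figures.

At s = jω = j10000:
zero (s+1000): 1000 + j10000 → |·| = √(1000²+10000²) = √101000000 ≈ 10050, ∠ = arctan(10000/1000) ≈ 84.29°
pole (s+100): 100 + j10000 → |·| = √(100²+10000²) = √100010000 ≈ 10000, ∠ = arctan(10000/100) ≈ 89.43°
pole (s+265): 265 + j10000 → |·| = √(265²+10000²) = √100070225 ≈ 10004, ∠ = arctan(10000/265) ≈ 88.48°
|H| = 500 · 10050 / 1.0004e+08 ≈ 0.05023

0.0502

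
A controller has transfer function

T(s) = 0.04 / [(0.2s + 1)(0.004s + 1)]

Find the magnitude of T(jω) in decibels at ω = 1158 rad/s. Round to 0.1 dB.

-88.8 dB

At ω = 1158 rad/s:
pole (1 + j1158·0.2) = 1 + j231.6 → |·| ≈ 231.6, ∠ ≈ 89.75°
pole (1 + j1158·0.004) = 1 + j4.632 → |·| ≈ 4.7387, ∠ ≈ 77.82°
|T| = 0.04 · 1 / (231.6 · 4.7387) ≈ 3.6447e-05
Gain = 20 log₁₀(3.6447e-05) ≈ -88.77 dB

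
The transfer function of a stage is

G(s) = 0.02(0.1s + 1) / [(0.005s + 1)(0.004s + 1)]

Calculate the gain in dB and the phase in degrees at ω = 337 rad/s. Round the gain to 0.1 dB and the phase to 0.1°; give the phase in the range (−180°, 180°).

-13.8 dB, -24.4°

At ω = 337 rad/s:
zero (1 + j337·0.1) = 1 + j33.7 → |·| ≈ 33.715, ∠ ≈ 88.30°
pole (1 + j337·0.005) = 1 + j1.685 → |·| ≈ 1.9594, ∠ ≈ 59.31°
pole (1 + j337·0.004) = 1 + j1.348 → |·| ≈ 1.6784, ∠ ≈ 53.43°
|G| = 0.02 · 33.715 / (1.9594 · 1.6784) ≈ 0.20504
Gain = 20 log₁₀(0.20504) ≈ -13.76 dB
∠G = (88.30°) − (59.31° + 53.43°) = -24.44°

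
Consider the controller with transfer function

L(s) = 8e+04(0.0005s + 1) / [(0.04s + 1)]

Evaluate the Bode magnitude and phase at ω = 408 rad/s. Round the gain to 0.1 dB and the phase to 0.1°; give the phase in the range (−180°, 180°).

74.0 dB, -75.0°

At ω = 408 rad/s:
zero (1 + j408·0.0005) = 1 + j0.204 → |·| ≈ 1.0206, ∠ ≈ 11.53°
pole (1 + j408·0.04) = 1 + j16.32 → |·| ≈ 16.351, ∠ ≈ 86.49°
|L| = 8e+04 · 1.0206 / (16.351) ≈ 4993.5
Gain = 20 log₁₀(4993.5) ≈ 73.97 dB
∠L = (11.53°) − (86.49°) = -74.96°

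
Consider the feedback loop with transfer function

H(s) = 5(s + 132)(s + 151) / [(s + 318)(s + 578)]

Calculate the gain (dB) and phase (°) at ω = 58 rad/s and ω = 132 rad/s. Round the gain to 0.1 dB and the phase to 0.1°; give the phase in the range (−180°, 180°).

At s = jω = j58:
zero (s+132): 132 + j58 → |·| = √(132²+58²) = √20788 ≈ 144.18, ∠ = arctan(58/132) ≈ 23.72°
zero (s+151): 151 + j58 → |·| = √(151²+58²) = √26165 ≈ 161.76, ∠ = arctan(58/151) ≈ 21.01°
pole (s+318): 318 + j58 → |·| = √(318²+58²) = √104488 ≈ 323.25, ∠ = arctan(58/318) ≈ 10.34°
pole (s+578): 578 + j58 → |·| = √(578²+58²) = √337448 ≈ 580.9, ∠ = arctan(58/578) ≈ 5.73°
|H| = 5 · 23323 / 1.8778e+05 ≈ 0.62102
Gain = 20 log₁₀(0.62102) ≈ -4.14 dB
∠H = 44.73° − 16.07° = 28.66°

At s = jω = j132:
zero (s+132): 132 + j132 → |·| = √(132²+132²) = √34848 ≈ 186.68, ∠ = arctan(132/132) ≈ 45.00°
zero (s+151): 151 + j132 → |·| = √(151²+132²) = √40225 ≈ 200.56, ∠ = arctan(132/151) ≈ 41.16°
pole (s+318): 318 + j132 → |·| = √(318²+132²) = √118548 ≈ 344.31, ∠ = arctan(132/318) ≈ 22.54°
pole (s+578): 578 + j132 → |·| = √(578²+132²) = √351508 ≈ 592.88, ∠ = arctan(132/578) ≈ 12.86°
|H| = 5 · 37441 / 2.0413e+05 ≈ 0.91709
Gain = 20 log₁₀(0.91709) ≈ -0.75 dB
∠H = 86.16° − 35.40° = 50.76°

ω = 58: -4.1 dB, 28.7°; ω = 132: -0.8 dB, 50.8°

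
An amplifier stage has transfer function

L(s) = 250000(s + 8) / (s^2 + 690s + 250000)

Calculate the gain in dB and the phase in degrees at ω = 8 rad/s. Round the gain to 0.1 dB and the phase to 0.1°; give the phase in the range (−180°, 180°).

At s = jω = j8:
zero (s+8): 8 + j8 → |·| = √(8²+8²) = √128 ≈ 11.314, ∠ = arctan(8/8) ≈ 45.00°
quadratic: (j8)² + 690·j8 + 250000 = 249936 + j5520 → |·| ≈ 2.5e+05, ∠ ≈ 1.27°
|L| = 250000 · 11.314 / 2.5e+05 ≈ 11.314
Gain = 20 log₁₀(11.314) ≈ 21.07 dB
∠L = 45.00° − 1.27° = 43.73°

21.1 dB, 43.7°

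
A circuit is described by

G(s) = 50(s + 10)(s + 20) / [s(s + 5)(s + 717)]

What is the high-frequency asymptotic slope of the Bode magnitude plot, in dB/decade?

Each pole contributes −20 dB/decade at high frequency; each zero contributes +20 dB/decade.
Net: 2 zero(s) − 3 pole(s) → -20 dB/decade.

-20 dB/decade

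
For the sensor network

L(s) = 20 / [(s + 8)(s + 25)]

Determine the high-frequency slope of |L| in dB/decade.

-40 dB/decade

Each pole contributes −20 dB/decade at high frequency; each zero contributes +20 dB/decade.
Net: 0 zero(s) − 2 pole(s) → -40 dB/decade.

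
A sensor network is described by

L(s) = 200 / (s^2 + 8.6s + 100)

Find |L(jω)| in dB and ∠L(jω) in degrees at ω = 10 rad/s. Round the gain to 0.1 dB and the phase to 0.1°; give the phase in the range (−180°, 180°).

At s = jω = j10:
quadratic: (j10)² + 8.6·j10 + 100 = 0 + j86 → |·| ≈ 86, ∠ ≈ 90.00°
|L| = 200 / 86 ≈ 2.3256
Gain = 20 log₁₀(2.3256) ≈ 7.33 dB
∠L = 0.00° − 90.00° = -90.00°

7.3 dB, -90.0°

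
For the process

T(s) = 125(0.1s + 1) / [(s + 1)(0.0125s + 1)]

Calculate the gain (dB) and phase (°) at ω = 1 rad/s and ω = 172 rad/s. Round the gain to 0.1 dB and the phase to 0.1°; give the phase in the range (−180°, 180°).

At ω = 1 rad/s:
zero (1 + j1·0.1) = 1 + j0.1 → |·| ≈ 1.005, ∠ ≈ 5.71°
pole (1 + j1·1) = 1 + j1 → |·| ≈ 1.4142, ∠ ≈ 45.00°
pole (1 + j1·0.0125) = 1 + j0.0125 → |·| ≈ 1.0001, ∠ ≈ 0.72°
|T| = 125 · 1.005 / (1.4142 · 1.0001) ≈ 88.822
Gain = 20 log₁₀(88.822) ≈ 38.97 dB
∠T = (5.71°) − (45.00° + 0.72°) = -40.01°

At ω = 172 rad/s:
zero (1 + j172·0.1) = 1 + j17.2 → |·| ≈ 17.229, ∠ ≈ 86.67°
pole (1 + j172·1) = 1 + j172 → |·| ≈ 172, ∠ ≈ 89.67°
pole (1 + j172·0.0125) = 1 + j2.15 → |·| ≈ 2.3712, ∠ ≈ 65.06°
|T| = 125 · 17.229 / (172 · 2.3712) ≈ 5.2805
Gain = 20 log₁₀(5.2805) ≈ 14.45 dB
∠T = (86.67°) − (89.67° + 65.06°) = -68.06°

ω = 1: 39.0 dB, -40.0°; ω = 172: 14.5 dB, -68.1°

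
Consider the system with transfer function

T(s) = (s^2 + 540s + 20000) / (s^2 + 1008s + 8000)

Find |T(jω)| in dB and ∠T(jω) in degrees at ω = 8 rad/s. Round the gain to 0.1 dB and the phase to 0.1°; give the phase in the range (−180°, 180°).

Substitute s = j8:
Numerator: (j8)^2 + 540(j8) + 20000 = 19936 + j4320
Denominator: (j8)^2 + 1008(j8) + 8000 = 7936 + j8064
|N| = √(19936² + 4320²) ≈ 20399, ∠N ≈ 12.23°
|D| = √(7936² + 8064²) ≈ 11314, ∠D ≈ 45.46°
|T| = 20399 / 11314 ≈ 1.803
Gain = 20 log₁₀(1.803) ≈ 5.12 dB
∠T = 12.23° − 45.46° = -33.23°

5.1 dB, -33.2°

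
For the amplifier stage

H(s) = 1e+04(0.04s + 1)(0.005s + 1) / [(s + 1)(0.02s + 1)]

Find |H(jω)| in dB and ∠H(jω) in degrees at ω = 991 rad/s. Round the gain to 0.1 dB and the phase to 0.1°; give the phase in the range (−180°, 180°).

40.2 dB, -9.9°

At ω = 991 rad/s:
zero (1 + j991·0.04) = 1 + j39.64 → |·| ≈ 39.653, ∠ ≈ 88.55°
zero (1 + j991·0.005) = 1 + j4.955 → |·| ≈ 5.0549, ∠ ≈ 78.59°
pole (1 + j991·1) = 1 + j991 → |·| ≈ 991, ∠ ≈ 89.94°
pole (1 + j991·0.02) = 1 + j19.82 → |·| ≈ 19.845, ∠ ≈ 87.11°
|H| = 1e+04 · 39.653 · 5.0549 / (991 · 19.845) ≈ 101.92
Gain = 20 log₁₀(101.92) ≈ 40.17 dB
∠H = (88.55° + 78.59°) − (89.94° + 87.11°) = -9.91°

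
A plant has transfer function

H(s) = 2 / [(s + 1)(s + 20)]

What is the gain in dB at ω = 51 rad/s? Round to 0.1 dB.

At s = jω = j51:
pole (s+1): 1 + j51 → |·| = √(1²+51²) = √2602 ≈ 51.01, ∠ = arctan(51/1) ≈ 88.88°
pole (s+20): 20 + j51 → |·| = √(20²+51²) = √3001 ≈ 54.781, ∠ = arctan(51/20) ≈ 68.59°
|H| = 2 / 2794.4 ≈ 0.00071572
Gain = 20 log₁₀(0.00071572) ≈ -62.91 dB

-62.9 dB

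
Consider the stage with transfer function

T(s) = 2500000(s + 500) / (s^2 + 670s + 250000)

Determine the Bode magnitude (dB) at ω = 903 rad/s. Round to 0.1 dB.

69.9 dB

At s = jω = j903:
zero (s+500): 500 + j903 → |·| = √(500²+903²) = √1065409 ≈ 1032.2, ∠ = arctan(903/500) ≈ 61.03°
quadratic: (j903)² + 670·j903 + 250000 = -565409 + j605010 → |·| ≈ 8.2808e+05, ∠ ≈ 133.06°
|T| = 2500000 · 1032.2 / 8.2808e+05 ≈ 3116.2
Gain = 20 log₁₀(3116.2) ≈ 69.87 dB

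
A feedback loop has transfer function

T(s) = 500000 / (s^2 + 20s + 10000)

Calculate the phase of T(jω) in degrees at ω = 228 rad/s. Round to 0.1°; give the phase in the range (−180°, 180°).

-173.8°

At s = jω = j228:
quadratic: (j228)² + 20·j228 + 10000 = -41984 + j4560 → |·| ≈ 42231, ∠ ≈ 173.80°
∠T = 0.00° − 173.80° = -173.80°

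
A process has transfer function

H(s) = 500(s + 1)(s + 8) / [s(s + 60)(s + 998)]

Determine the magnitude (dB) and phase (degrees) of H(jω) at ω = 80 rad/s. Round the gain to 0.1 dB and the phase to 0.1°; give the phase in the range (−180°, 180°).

-7.9 dB, 25.9°

At s = jω = j80:
zero (s+1): 1 + j80 → |·| = √(1²+80²) = √6401 ≈ 80.006, ∠ = arctan(80/1) ≈ 89.28°
zero (s+8): 8 + j80 → |·| = √(8²+80²) = √6464 ≈ 80.399, ∠ = arctan(80/8) ≈ 84.29°
pole (s+60): 60 + j80 → |·| = √(60²+80²) = √10000 ≈ 100, ∠ = arctan(80/60) ≈ 53.13°
pole (s+998): 998 + j80 → |·| = √(998²+80²) = √1002404 ≈ 1001.2, ∠ = arctan(80/998) ≈ 4.58°
pole at origin: |s| = 80, ∠ = 90.00° (in denominator)
|H| = 500 · 6432.4 / 8.0096e+06 ≈ 0.40154
Gain = 20 log₁₀(0.40154) ≈ -7.93 dB
∠H = 173.57° − 147.71° = 25.86°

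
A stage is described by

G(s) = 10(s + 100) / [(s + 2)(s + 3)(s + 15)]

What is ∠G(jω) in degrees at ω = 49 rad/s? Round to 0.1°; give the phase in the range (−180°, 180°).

At s = jω = j49:
zero (s+100): 100 + j49 → |·| = √(100²+49²) = √12401 ≈ 111.36, ∠ = arctan(49/100) ≈ 26.10°
pole (s+2): 2 + j49 → |·| = √(2²+49²) = √2405 ≈ 49.041, ∠ = arctan(49/2) ≈ 87.66°
pole (s+3): 3 + j49 → |·| = √(3²+49²) = √2410 ≈ 49.092, ∠ = arctan(49/3) ≈ 86.50°
pole (s+15): 15 + j49 → |·| = √(15²+49²) = √2626 ≈ 51.245, ∠ = arctan(49/15) ≈ 72.98°
∠G = 26.10° − 247.14° = -221.04° ≡ 138.96° (principal value)

139.0°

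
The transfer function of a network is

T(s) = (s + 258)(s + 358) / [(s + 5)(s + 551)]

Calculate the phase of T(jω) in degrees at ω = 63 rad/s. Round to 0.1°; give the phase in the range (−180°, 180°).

-68.3°

At s = jω = j63:
zero (s+258): 258 + j63 → |·| = √(258²+63²) = √70533 ≈ 265.58, ∠ = arctan(63/258) ≈ 13.72°
zero (s+358): 358 + j63 → |·| = √(358²+63²) = √132133 ≈ 363.5, ∠ = arctan(63/358) ≈ 9.98°
pole (s+5): 5 + j63 → |·| = √(5²+63²) = √3994 ≈ 63.198, ∠ = arctan(63/5) ≈ 85.46°
pole (s+551): 551 + j63 → |·| = √(551²+63²) = √307570 ≈ 554.59, ∠ = arctan(63/551) ≈ 6.52°
∠T = 23.70° − 91.98° = -68.28°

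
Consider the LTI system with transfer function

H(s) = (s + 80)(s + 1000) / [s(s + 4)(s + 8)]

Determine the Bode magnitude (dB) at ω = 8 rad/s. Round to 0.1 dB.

39.9 dB

At s = jω = j8:
zero (s+80): 80 + j8 → |·| = √(80²+8²) = √6464 ≈ 80.399, ∠ = arctan(8/80) ≈ 5.71°
zero (s+1000): 1000 + j8 → |·| = √(1000²+8²) = √1000064 ≈ 1000, ∠ = arctan(8/1000) ≈ 0.46°
pole (s+4): 4 + j8 → |·| = √(4²+8²) = √80 ≈ 8.9443, ∠ = arctan(8/4) ≈ 63.43°
pole (s+8): 8 + j8 → |·| = √(8²+8²) = √128 ≈ 11.314, ∠ = arctan(8/8) ≈ 45.00°
pole at origin: |s| = 8, ∠ = 90.00° (in denominator)
|H| = 1 · 80399 / 809.57 ≈ 99.311
Gain = 20 log₁₀(99.311) ≈ 39.94 dB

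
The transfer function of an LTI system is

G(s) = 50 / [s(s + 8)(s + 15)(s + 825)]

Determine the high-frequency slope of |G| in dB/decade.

-80 dB/decade

Each pole contributes −20 dB/decade at high frequency; each zero contributes +20 dB/decade.
Net: 0 zero(s) − 4 pole(s) → -80 dB/decade.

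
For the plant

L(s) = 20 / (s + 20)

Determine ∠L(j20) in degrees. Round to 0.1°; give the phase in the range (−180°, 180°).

At s = jω = j20:
pole (s+20): 20 + j20 → |·| = √(20²+20²) = √800 ≈ 28.284, ∠ = arctan(20/20) ≈ 45.00°
∠L = 0.00° − 45.00° = -45.00°

-45.0°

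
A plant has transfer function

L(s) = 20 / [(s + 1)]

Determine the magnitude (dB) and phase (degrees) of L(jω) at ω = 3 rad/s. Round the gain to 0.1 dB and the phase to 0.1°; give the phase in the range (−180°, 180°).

At ω = 3 rad/s:
pole (1 + j3·1) = 1 + j3 → |·| ≈ 3.1623, ∠ ≈ 71.57°
|L| = 20 · 1 / (3.1623) ≈ 6.3245
Gain = 20 log₁₀(6.3245) ≈ 16.02 dB
∠L = (0°) − (71.57°) = -71.57°

16.0 dB, -71.6°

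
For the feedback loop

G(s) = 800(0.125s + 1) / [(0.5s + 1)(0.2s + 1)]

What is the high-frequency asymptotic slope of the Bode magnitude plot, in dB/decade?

Each pole contributes −20 dB/decade at high frequency; each zero contributes +20 dB/decade.
Net: 1 zero(s) − 2 pole(s) → -20 dB/decade.

-20 dB/decade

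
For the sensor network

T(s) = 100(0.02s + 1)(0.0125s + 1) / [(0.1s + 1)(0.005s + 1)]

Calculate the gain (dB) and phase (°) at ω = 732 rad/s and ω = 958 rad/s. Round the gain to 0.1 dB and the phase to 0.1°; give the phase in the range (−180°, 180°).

ω = 732: 33.7 dB, 5.9°; ω = 958: 33.8 dB, 4.6°

At ω = 732 rad/s:
zero (1 + j732·0.02) = 1 + j14.64 → |·| ≈ 14.674, ∠ ≈ 86.09°
zero (1 + j732·0.0125) = 1 + j9.15 → |·| ≈ 9.2045, ∠ ≈ 83.76°
pole (1 + j732·0.1) = 1 + j73.2 → |·| ≈ 73.207, ∠ ≈ 89.22°
pole (1 + j732·0.005) = 1 + j3.66 → |·| ≈ 3.7942, ∠ ≈ 74.72°
|T| = 100 · 14.674 · 9.2045 / (73.207 · 3.7942) ≈ 48.627
Gain = 20 log₁₀(48.627) ≈ 33.74 dB
∠T = (86.09° + 83.76°) − (89.22° + 74.72°) = 5.91°

At ω = 958 rad/s:
zero (1 + j958·0.02) = 1 + j19.16 → |·| ≈ 19.186, ∠ ≈ 87.01°
zero (1 + j958·0.0125) = 1 + j11.975 → |·| ≈ 12.017, ∠ ≈ 85.23°
pole (1 + j958·0.1) = 1 + j95.8 → |·| ≈ 95.805, ∠ ≈ 89.40°
pole (1 + j958·0.005) = 1 + j4.79 → |·| ≈ 4.8933, ∠ ≈ 78.21°
|T| = 100 · 19.186 · 12.017 / (95.805 · 4.8933) ≈ 49.18
Gain = 20 log₁₀(49.18) ≈ 33.84 dB
∠T = (87.01° + 85.23°) − (89.40° + 78.21°) = 4.63°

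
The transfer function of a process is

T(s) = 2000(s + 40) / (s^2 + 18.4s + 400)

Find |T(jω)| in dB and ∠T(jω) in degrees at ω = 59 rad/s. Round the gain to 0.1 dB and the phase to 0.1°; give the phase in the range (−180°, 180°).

At s = jω = j59:
zero (s+40): 40 + j59 → |·| = √(40²+59²) = √5081 ≈ 71.281, ∠ = arctan(59/40) ≈ 55.86°
quadratic: (j59)² + 18.4·j59 + 400 = -3081 + j1085.6 → |·| ≈ 3266.7, ∠ ≈ 160.59°
|T| = 2000 · 71.281 / 3266.7 ≈ 43.641
Gain = 20 log₁₀(43.641) ≈ 32.80 dB
∠T = 55.86° − 160.59° = -104.73°

32.8 dB, -104.7°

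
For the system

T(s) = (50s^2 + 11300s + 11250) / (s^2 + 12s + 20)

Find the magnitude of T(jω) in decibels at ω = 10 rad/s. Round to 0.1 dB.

57.9 dB

Substitute s = j10:
Numerator: 50(j10)^2 + 11300(j10) + 11250 = 6250 + j113000
Denominator: (j10)^2 + 12(j10) + 20 = -80 + j120
|N| = √(6250² + 113000²) ≈ 1.1317e+05, ∠N ≈ 86.83°
|D| = √(80² + 120²) ≈ 144.22, ∠D ≈ 123.69°
|T| = 1.1317e+05 / 144.22 ≈ 784.7
Gain = 20 log₁₀(784.7) ≈ 57.89 dB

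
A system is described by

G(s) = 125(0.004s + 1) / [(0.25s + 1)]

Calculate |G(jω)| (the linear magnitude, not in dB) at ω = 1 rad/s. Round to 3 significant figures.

121

At ω = 1 rad/s:
zero (1 + j1·0.004) = 1 + j0.004 → |·| ≈ 1, ∠ ≈ 0.23°
pole (1 + j1·0.25) = 1 + j0.25 → |·| ≈ 1.0308, ∠ ≈ 14.04°
|G| = 125 · 1 / (1.0308) ≈ 121.27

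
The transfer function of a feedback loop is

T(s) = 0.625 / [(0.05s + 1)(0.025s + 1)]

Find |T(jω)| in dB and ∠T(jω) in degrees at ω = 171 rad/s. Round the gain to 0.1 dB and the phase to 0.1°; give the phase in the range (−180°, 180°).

-35.6 dB, -160.2°

At ω = 171 rad/s:
pole (1 + j171·0.05) = 1 + j8.55 → |·| ≈ 8.6083, ∠ ≈ 83.33°
pole (1 + j171·0.025) = 1 + j4.275 → |·| ≈ 4.3904, ∠ ≈ 76.83°
|T| = 0.625 · 1 / (8.6083 · 4.3904) ≈ 0.016537
Gain = 20 log₁₀(0.016537) ≈ -35.63 dB
∠T = (0°) − (83.33° + 76.83°) = -160.16°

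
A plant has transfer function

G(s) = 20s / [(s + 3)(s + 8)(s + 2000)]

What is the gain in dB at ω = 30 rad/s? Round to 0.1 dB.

-69.9 dB

At s = jω = j30:
zero at origin: s = j30 → |·| = 30, ∠ = 90.00°
pole (s+3): 3 + j30 → |·| = √(3²+30²) = √909 ≈ 30.15, ∠ = arctan(30/3) ≈ 84.29°
pole (s+8): 8 + j30 → |·| = √(8²+30²) = √964 ≈ 31.048, ∠ = arctan(30/8) ≈ 75.07°
pole (s+2000): 2000 + j30 → |·| = √(2000²+30²) = √4000900 ≈ 2000.2, ∠ = arctan(30/2000) ≈ 0.86°
|G| = 20 · 30 / 1.8724e+06 ≈ 0.00032044
Gain = 20 log₁₀(0.00032044) ≈ -69.89 dB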